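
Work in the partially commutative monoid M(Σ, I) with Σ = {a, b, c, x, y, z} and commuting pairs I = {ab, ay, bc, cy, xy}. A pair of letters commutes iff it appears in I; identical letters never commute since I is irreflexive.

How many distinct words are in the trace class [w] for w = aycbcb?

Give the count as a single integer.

0(a) covers ∅
1(y) covers ∅
2(c) covers 0:a
3(b) covers 1:y
4(c) covers 2:c
5(b) covers 3:b
floor of heap: 0:a, 1:y
completions by unplaced set U, small U first (add the entries for U minus each lowest piece of U):
  |U|=1: {4}:1  {5}:1
  |U|=2: {2,4}:1  {3,5}:1  {4,5}:2
  |U|=3: {0,2,4}:1  {1,3,5}:1  {2,4,5}:3  {3,4,5}:3
  |U|=4: {0,2,4,5}:4  {1,3,4,5}:4  {2,3,4,5}:6
  start at 0(a): 10
  start at 1(y): 10
sum over floor = 20

20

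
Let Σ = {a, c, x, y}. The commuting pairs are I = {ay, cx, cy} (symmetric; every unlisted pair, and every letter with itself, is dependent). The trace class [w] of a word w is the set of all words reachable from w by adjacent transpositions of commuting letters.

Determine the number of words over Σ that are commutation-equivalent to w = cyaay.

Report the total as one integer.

piece 0:c — minimal
piece 1:y — minimal
piece 2:a rests on {0:c}
piece 3:a rests on {2:a}
piece 4:y rests on {1:y}
minimal pieces: {0:c, 1:y}
ways to finish when only these pieces remain (= sum over removing one remaining piece with nothing left below it):
  1 left: {3}→1  {4}→1
  2 left: {1,4}→1  {2,3}→1  {3,4}→2
  3 left: {0,2,3}→1  {1,3,4}→3  {2,3,4}→3
  placing 0:c first → 6 extensions
  placing 1:y first → 4 extensions
total linear extensions = 10

10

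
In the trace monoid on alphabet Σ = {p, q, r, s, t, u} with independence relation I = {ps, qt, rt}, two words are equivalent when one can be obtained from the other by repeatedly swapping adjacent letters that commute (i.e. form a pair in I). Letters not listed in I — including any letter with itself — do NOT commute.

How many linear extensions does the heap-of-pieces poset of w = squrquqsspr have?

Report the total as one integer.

3

drop 0:s onto floor
drop 1:q onto {0:s}
drop 2:u onto {1:q}
drop 3:r onto {2:u}
drop 4:q onto {3:r}
drop 5:u onto {4:q}
drop 6:q onto {5:u}
drop 7:s onto {6:q}
drop 8:s onto {7:s}
drop 9:p onto {6:q}
drop 10:r onto {8:s, 9:p}
ground layer = {0:s}
drop-orders for the pieces not yet dropped (sum over which currently-grounded one goes next):
  1 to go: {10} 1
  2 to go: {8,10} 1  {9,10} 1
  3 to go: {7,8,10} 1  {8,9,10} 2
  4 to go: {7,8,9,10} 3
  5 to go: {6,7,8,9,10} 3
  6 to go: {5,6,7,8,9,10} 3
  7 to go: {4,5,6,7,8,9,10} 3
  8 to go: {3,4,5,6,7,8,9,10} 3
  9 to go: {2,3,4,5,6,7,8,9,10} 3
  if 0:s drops first: 3 orders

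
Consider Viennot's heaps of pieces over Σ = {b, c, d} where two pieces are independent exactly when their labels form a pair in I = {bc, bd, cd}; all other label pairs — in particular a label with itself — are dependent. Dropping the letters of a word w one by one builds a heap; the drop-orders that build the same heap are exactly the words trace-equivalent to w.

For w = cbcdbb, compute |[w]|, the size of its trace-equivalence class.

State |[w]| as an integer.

#0=c has no predecessor
#1=b has no predecessor
#2=c depends on [0:c]
#3=d has no predecessor
#4=b depends on [1:b]
#5=b depends on [4:b]
sources: [0:c, 1:b, 3:d]
N(rest) = Σ N(rest − s) over sources s of rest; N(one piece) = 1:
  size 1 → [2]=1  [3]=1  [5]=1
  size 2 → [0,2]=1  [2,3]=2  [2,5]=2  [3,5]=2  [4,5]=1
  size 3 → [0,2,3]=3  [0,2,5]=3  [1,4,5]=1  [2,3,5]=6  [2,4,5]=3  [3,4,5]=3
  size 4 → [0,2,3,5]=12  [0,2,4,5]=6  [1,2,4,5]=4  [1,3,4,5]=4  [2,3,4,5]=12
  first=0(c) contributes 20
  first=1(b) contributes 30
  first=3(d) contributes 10
|[w]| = 60

60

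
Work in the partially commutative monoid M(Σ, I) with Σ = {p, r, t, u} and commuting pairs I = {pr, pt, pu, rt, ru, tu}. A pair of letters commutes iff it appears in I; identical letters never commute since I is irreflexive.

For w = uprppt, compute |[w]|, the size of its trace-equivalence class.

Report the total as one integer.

#0=u has no predecessor
#1=p has no predecessor
#2=r has no predecessor
#3=p depends on [1:p]
#4=p depends on [3:p]
#5=t has no predecessor
sources: [0:u, 1:p, 2:r, 5:t]
N(rest) = Σ N(rest − s) over sources s of rest; N(one piece) = 1:
  size 1 → [0]=1  [2]=1  [4]=1  [5]=1
  size 2 → [0,2]=2  [0,4]=2  [0,5]=2  [2,4]=2  [2,5]=2  [3,4]=1  [4,5]=2
  size 3 → [0,2,4]=6  [0,2,5]=6  [0,3,4]=3  [0,4,5]=6  [1,3,4]=1  [2,3,4]=3  [2,4,5]=6  [3,4,5]=3
  size 4 → [0,1,3,4]=4  [0,2,3,4]=12  [0,2,4,5]=24  [0,3,4,5]=12  [1,2,3,4]=4  [1,3,4,5]=4  [2,3,4,5]=12
  first=0(u) contributes 20
  first=1(p) contributes 60
  first=2(r) contributes 20
  first=5(t) contributes 20
|[w]| = 120

120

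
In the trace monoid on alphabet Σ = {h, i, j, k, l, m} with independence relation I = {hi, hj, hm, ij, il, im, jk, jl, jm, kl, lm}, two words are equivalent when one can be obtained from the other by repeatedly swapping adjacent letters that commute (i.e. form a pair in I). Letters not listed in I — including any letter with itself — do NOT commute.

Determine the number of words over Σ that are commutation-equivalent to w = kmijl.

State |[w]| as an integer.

0(k) covers ∅
1(m) covers 0:k
2(i) covers 0:k
3(j) covers ∅
4(l) covers ∅
floor of heap: 0:k, 3:j, 4:l
completions by unplaced set U, small U first (add the entries for U minus each lowest piece of U):
  |U|=1: {1}:1  {2}:1  {3}:1  {4}:1
  |U|=2: {1,2}:2  {1,3}:2  {1,4}:2  {2,3}:2  {2,4}:2  {3,4}:2
  |U|=3: {0,1,2}:2  {1,2,3}:6  {1,2,4}:6  {1,3,4}:6  {2,3,4}:6
  start at 0(k): 24
  start at 3(j): 8
  start at 4(l): 8
sum over floor = 40

40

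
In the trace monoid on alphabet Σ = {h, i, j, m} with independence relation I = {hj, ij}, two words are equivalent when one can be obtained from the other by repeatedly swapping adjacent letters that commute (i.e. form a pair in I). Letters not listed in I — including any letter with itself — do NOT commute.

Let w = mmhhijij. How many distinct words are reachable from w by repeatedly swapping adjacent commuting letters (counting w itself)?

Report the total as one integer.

piece 0:m — minimal
piece 1:m rests on {0:m}
piece 2:h rests on {1:m}
piece 3:h rests on {2:h}
piece 4:i rests on {3:h}
piece 5:j rests on {1:m}
piece 6:i rests on {4:i}
piece 7:j rests on {5:j}
minimal pieces: {0:m}
ways to finish when only these pieces remain (= sum over removing one remaining piece with nothing left below it):
  1 left: {6}→1  {7}→1
  2 left: {4,6}→1  {5,7}→1  {6,7}→2
  3 left: {3,4,6}→1  {4,6,7}→3  {5,6,7}→3
  4 left: {2,3,4,6}→1  {3,4,6,7}→4  {4,5,6,7}→6
  5 left: {2,3,4,6,7}→5  {3,4,5,6,7}→10
  6 left: {2,3,4,5,6,7}→15
  placing 0:m first → 15 extensions

15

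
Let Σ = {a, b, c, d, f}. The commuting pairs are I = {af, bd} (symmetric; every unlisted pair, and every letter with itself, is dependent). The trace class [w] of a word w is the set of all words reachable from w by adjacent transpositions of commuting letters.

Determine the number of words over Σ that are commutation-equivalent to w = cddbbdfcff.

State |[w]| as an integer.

10

0(c) covers ∅
1(d) covers 0:c
2(d) covers 1:d
3(b) covers 0:c
4(b) covers 3:b
5(d) covers 2:d
6(f) covers 4:b, 5:d
7(c) covers 6:f
8(f) covers 7:c
9(f) covers 8:f
floor of heap: 0:c
completions by unplaced set U, small U first (add the entries for U minus each lowest piece of U):
  |U|=1: {9}:1
  |U|=2: {8,9}:1
  |U|=3: {7,8,9}:1
  |U|=4: {6,7,8,9}:1
  |U|=5: {4,6,7,8,9}:1  {5,6,7,8,9}:1
  |U|=6: {2,5,6,7,8,9}:1  {3,4,6,7,8,9}:1  {4,5,6,7,8,9}:2
  |U|=7: {1,2,5,6,7,8,9}:1  {2,4,5,6,7,8,9}:3  {3,4,5,6,7,8,9}:3
  |U|=8: {1,2,4,5,6,7,8,9}:4  {2,3,4,5,6,7,8,9}:6
  start at 0(c): 10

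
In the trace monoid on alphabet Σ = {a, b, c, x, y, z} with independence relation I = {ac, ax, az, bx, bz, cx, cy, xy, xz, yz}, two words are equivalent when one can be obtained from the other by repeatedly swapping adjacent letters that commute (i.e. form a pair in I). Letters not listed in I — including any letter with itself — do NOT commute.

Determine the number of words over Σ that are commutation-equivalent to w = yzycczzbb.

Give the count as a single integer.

#0=y has no predecessor
#1=z has no predecessor
#2=y depends on [0:y]
#3=c depends on [1:z]
#4=c depends on [3:c]
#5=z depends on [4:c]
#6=z depends on [5:z]
#7=b depends on [2:y, 4:c]
#8=b depends on [7:b]
sources: [0:y, 1:z]
N(rest) = Σ N(rest − s) over sources s of rest; N(one piece) = 1:
  size 1 → [6]=1  [8]=1
  size 2 → [5,6]=1  [6,8]=2  [7,8]=1
  size 3 → [2,7,8]=1  [5,6,8]=3  [6,7,8]=3
  size 4 → [0,2,7,8]=1  [2,6,7,8]=4  [5,6,7,8]=6
  size 5 → [0,2,6,7,8]=5  [2,5,6,7,8]=10  [4,5,6,7,8]=6
  size 6 → [0,2,5,6,7,8]=15  [2,4,5,6,7,8]=16  [3,4,5,6,7,8]=6
  size 7 → [0,2,4,5,6,7,8]=31  [1,3,4,5,6,7,8]=6  [2,3,4,5,6,7,8]=22
  first=0(y) contributes 28
  first=1(z) contributes 53
|[w]| = 81

81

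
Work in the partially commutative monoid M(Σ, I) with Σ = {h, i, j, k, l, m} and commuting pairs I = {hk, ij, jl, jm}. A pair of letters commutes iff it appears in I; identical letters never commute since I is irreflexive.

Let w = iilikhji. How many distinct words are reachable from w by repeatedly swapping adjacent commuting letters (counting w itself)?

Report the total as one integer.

4

0(i) covers ∅
1(i) covers 0:i
2(l) covers 1:i
3(i) covers 2:l
4(k) covers 3:i
5(h) covers 3:i
6(j) covers 4:k, 5:h
7(i) covers 4:k, 5:h
floor of heap: 0:i
completions by unplaced set U, small U first (add the entries for U minus each lowest piece of U):
  |U|=1: {6}:1  {7}:1
  |U|=2: {6,7}:2
  |U|=3: {4,6,7}:2  {5,6,7}:2
  |U|=4: {4,5,6,7}:4
  |U|=5: {3,4,5,6,7}:4
  |U|=6: {2,3,4,5,6,7}:4
  start at 0(i): 4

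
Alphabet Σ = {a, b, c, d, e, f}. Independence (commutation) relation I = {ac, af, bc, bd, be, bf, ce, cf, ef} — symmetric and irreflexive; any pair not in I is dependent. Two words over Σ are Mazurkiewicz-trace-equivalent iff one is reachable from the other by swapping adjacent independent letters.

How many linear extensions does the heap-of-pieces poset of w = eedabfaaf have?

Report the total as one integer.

piece 0:e — minimal
piece 1:e rests on {0:e}
piece 2:d rests on {1:e}
piece 3:a rests on {2:d}
piece 4:b rests on {3:a}
piece 5:f rests on {2:d}
piece 6:a rests on {4:b}
piece 7:a rests on {6:a}
piece 8:f rests on {5:f}
minimal pieces: {0:e}
ways to finish when only these pieces remain (= sum over removing one remaining piece with nothing left below it):
  1 left: {7}→1  {8}→1
  2 left: {5,8}→1  {6,7}→1  {7,8}→2
  3 left: {4,6,7}→1  {5,7,8}→3  {6,7,8}→3
  4 left: {3,4,6,7}→1  {4,6,7,8}→4  {5,6,7,8}→6
  5 left: {3,4,6,7,8}→5  {4,5,6,7,8}→10
  6 left: {3,4,5,6,7,8}→15
  7 left: {2,3,4,5,6,7,8}→15
  placing 0:e first → 15 extensions

15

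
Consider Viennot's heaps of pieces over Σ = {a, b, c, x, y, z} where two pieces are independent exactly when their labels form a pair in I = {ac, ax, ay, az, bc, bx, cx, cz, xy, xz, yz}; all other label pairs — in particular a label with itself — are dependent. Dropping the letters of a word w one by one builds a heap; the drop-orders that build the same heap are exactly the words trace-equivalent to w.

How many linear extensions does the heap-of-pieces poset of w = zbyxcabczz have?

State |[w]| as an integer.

piece 0:z — minimal
piece 1:b rests on {0:z}
piece 2:y rests on {1:b}
piece 3:x — minimal
piece 4:c rests on {2:y}
piece 5:a rests on {1:b}
piece 6:b rests on {2:y, 5:a}
piece 7:c rests on {4:c}
piece 8:z rests on {6:b}
piece 9:z rests on {8:z}
minimal pieces: {0:z, 3:x}
ways to finish when only these pieces remain (= sum over removing one remaining piece with nothing left below it):
  1 left: {3}→1  {7}→1  {9}→1
  2 left: {3,7}→2  {3,9}→2  {4,7}→1  {7,9}→2  {8,9}→1
  3 left: {3,4,7}→3  {3,7,9}→6  {3,8,9}→3  {4,7,9}→3  {6,8,9}→1  {7,8,9}→3
  4 left: {3,4,7,9}→12  {3,6,8,9}→4  {3,7,8,9}→12  {4,7,8,9}→6  {5,6,8,9}→1  {6,7,8,9}→4
  5 left: {3,4,7,8,9}→30  {3,5,6,8,9}→5  {3,6,7,8,9}→20  {4,6,7,8,9}→10  {5,6,7,8,9}→5
  6 left: {2,4,6,7,8,9}→10  {3,4,6,7,8,9}→60  {3,5,6,7,8,9}→30  {4,5,6,7,8,9}→15
  7 left: {2,3,4,6,7,8,9}→70  {2,4,5,6,7,8,9}→25  {3,4,5,6,7,8,9}→105
  8 left: {1,2,4,5,6,7,8,9}→25  {2,3,4,5,6,7,8,9}→200
  placing 0:z first → 225 extensions
  placing 3:x first → 25 extensions
total linear extensions = 250

250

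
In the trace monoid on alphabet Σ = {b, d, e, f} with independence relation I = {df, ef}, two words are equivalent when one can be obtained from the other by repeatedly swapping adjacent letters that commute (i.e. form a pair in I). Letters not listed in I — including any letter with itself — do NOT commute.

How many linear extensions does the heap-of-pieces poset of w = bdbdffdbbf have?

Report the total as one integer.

#0=b has no predecessor
#1=d depends on [0:b]
#2=b depends on [1:d]
#3=d depends on [2:b]
#4=f depends on [2:b]
#5=f depends on [4:f]
#6=d depends on [3:d]
#7=b depends on [5:f, 6:d]
#8=b depends on [7:b]
#9=f depends on [8:b]
sources: [0:b]
N(rest) = Σ N(rest − s) over sources s of rest; N(one piece) = 1:
  size 1 → [9]=1
  size 2 → [8,9]=1
  size 3 → [7,8,9]=1
  size 4 → [5,7,8,9]=1  [6,7,8,9]=1
  size 5 → [3,6,7,8,9]=1  [4,5,7,8,9]=1  [5,6,7,8,9]=2
  size 6 → [3,5,6,7,8,9]=3  [4,5,6,7,8,9]=3
  size 7 → [3,4,5,6,7,8,9]=6
  size 8 → [2,3,4,5,6,7,8,9]=6
  first=0(b) contributes 6

6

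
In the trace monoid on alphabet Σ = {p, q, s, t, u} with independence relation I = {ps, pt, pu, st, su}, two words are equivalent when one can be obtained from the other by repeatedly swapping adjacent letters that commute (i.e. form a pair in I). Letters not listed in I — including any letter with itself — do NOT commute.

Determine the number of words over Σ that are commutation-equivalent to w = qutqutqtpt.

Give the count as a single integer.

piece 0:q — minimal
piece 1:u rests on {0:q}
piece 2:t rests on {1:u}
piece 3:q rests on {2:t}
piece 4:u rests on {3:q}
piece 5:t rests on {4:u}
piece 6:q rests on {5:t}
piece 7:t rests on {6:q}
piece 8:p rests on {6:q}
piece 9:t rests on {7:t}
minimal pieces: {0:q}
ways to finish when only these pieces remain (= sum over removing one remaining piece with nothing left below it):
  1 left: {8}→1  {9}→1
  2 left: {7,9}→1  {8,9}→2
  3 left: {7,8,9}→3
  4 left: {6,7,8,9}→3
  5 left: {5,6,7,8,9}→3
  6 left: {4,5,6,7,8,9}→3
  7 left: {3,4,5,6,7,8,9}→3
  8 left: {2,3,4,5,6,7,8,9}→3
  placing 0:q first → 3 extensions

3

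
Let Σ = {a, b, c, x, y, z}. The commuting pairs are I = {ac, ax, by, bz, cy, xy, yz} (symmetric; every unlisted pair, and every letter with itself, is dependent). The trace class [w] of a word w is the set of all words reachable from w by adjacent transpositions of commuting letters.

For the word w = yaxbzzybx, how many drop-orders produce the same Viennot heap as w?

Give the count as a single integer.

114

piece 0:y — minimal
piece 1:a rests on {0:y}
piece 2:x — minimal
piece 3:b rests on {1:a, 2:x}
piece 4:z rests on {1:a, 2:x}
piece 5:z rests on {4:z}
piece 6:y rests on {1:a}
piece 7:b rests on {3:b}
piece 8:x rests on {5:z, 7:b}
minimal pieces: {0:y, 2:x}
ways to finish when only these pieces remain (= sum over removing one remaining piece with nothing left below it):
  1 left: {6}→1  {8}→1
  2 left: {5,8}→1  {6,8}→2  {7,8}→1
  3 left: {3,7,8}→1  {4,5,8}→1  {5,6,8}→3  {5,7,8}→2  {6,7,8}→3
  4 left: {3,5,7,8}→3  {3,6,7,8}→4  {4,5,6,8}→4  {4,5,7,8}→3  {5,6,7,8}→8
  5 left: {3,4,5,7,8}→6  {3,5,6,7,8}→15  {4,5,6,7,8}→15
  6 left: {2,3,4,5,7,8}→6  {3,4,5,6,7,8}→36
  7 left: {1,3,4,5,6,7,8}→36  {2,3,4,5,6,7,8}→42
  placing 0:y first → 78 extensions
  placing 2:x first → 36 extensions
total linear extensions = 114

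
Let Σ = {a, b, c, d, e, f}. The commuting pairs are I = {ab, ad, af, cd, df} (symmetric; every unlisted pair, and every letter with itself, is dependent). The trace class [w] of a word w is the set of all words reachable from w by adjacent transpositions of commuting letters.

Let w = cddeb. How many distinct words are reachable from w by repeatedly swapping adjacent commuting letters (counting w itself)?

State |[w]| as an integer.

3

0(c) covers ∅
1(d) covers ∅
2(d) covers 1:d
3(e) covers 0:c, 2:d
4(b) covers 3:e
floor of heap: 0:c, 1:d
completions by unplaced set U, small U first (add the entries for U minus each lowest piece of U):
  |U|=1: {4}:1
  |U|=2: {3,4}:1
  |U|=3: {0,3,4}:1  {2,3,4}:1
  start at 0(c): 1
  start at 1(d): 2
sum over floor = 3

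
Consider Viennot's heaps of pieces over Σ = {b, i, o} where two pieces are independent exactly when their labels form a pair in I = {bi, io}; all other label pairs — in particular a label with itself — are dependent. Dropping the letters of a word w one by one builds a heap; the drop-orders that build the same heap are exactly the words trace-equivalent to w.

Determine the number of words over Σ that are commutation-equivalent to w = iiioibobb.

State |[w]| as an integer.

piece 0:i — minimal
piece 1:i rests on {0:i}
piece 2:i rests on {1:i}
piece 3:o — minimal
piece 4:i rests on {2:i}
piece 5:b rests on {3:o}
piece 6:o rests on {5:b}
piece 7:b rests on {6:o}
piece 8:b rests on {7:b}
minimal pieces: {0:i, 3:o}
ways to finish when only these pieces remain (= sum over removing one remaining piece with nothing left below it):
  1 left: {4}→1  {8}→1
  2 left: {2,4}→1  {4,8}→2  {7,8}→1
  3 left: {1,2,4}→1  {2,4,8}→3  {4,7,8}→3  {6,7,8}→1
  4 left: {0,1,2,4}→1  {1,2,4,8}→4  {2,4,7,8}→6  {4,6,7,8}→4  {5,6,7,8}→1
  5 left: {0,1,2,4,8}→5  {1,2,4,7,8}→10  {2,4,6,7,8}→10  {3,5,6,7,8}→1  {4,5,6,7,8}→5
  6 left: {0,1,2,4,7,8}→15  {1,2,4,6,7,8}→20  {2,4,5,6,7,8}→15  {3,4,5,6,7,8}→6
  7 left: {0,1,2,4,6,7,8}→35  {1,2,4,5,6,7,8}→35  {2,3,4,5,6,7,8}→21
  placing 0:i first → 56 extensions
  placing 3:o first → 70 extensions
total linear extensions = 126

126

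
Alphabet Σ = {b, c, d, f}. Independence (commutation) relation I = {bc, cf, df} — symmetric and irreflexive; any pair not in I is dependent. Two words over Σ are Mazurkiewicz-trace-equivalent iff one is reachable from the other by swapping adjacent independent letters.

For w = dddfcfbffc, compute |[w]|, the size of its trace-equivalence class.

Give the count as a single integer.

#0=d has no predecessor
#1=d depends on [0:d]
#2=d depends on [1:d]
#3=f has no predecessor
#4=c depends on [2:d]
#5=f depends on [3:f]
#6=b depends on [2:d, 5:f]
#7=f depends on [6:b]
#8=f depends on [7:f]
#9=c depends on [4:c]
sources: [0:d, 3:f]
N(rest) = Σ N(rest − s) over sources s of rest; N(one piece) = 1:
  size 1 → [8]=1  [9]=1
  size 2 → [4,9]=1  [7,8]=1  [8,9]=2
  size 3 → [4,8,9]=3  [6,7,8]=1  [7,8,9]=3
  size 4 → [4,7,8,9]=6  [5,6,7,8]=1  [6,7,8,9]=4
  size 5 → [3,5,6,7,8]=1  [4,6,7,8,9]=10  [5,6,7,8,9]=5
  size 6 → [2,4,6,7,8,9]=10  [3,5,6,7,8,9]=6  [4,5,6,7,8,9]=15
  size 7 → [1,2,4,6,7,8,9]=10  [2,4,5,6,7,8,9]=25  [3,4,5,6,7,8,9]=21
  size 8 → [0,1,2,4,6,7,8,9]=10  [1,2,4,5,6,7,8,9]=35  [2,3,4,5,6,7,8,9]=46
  first=0(d) contributes 81
  first=3(f) contributes 45
|[w]| = 126

126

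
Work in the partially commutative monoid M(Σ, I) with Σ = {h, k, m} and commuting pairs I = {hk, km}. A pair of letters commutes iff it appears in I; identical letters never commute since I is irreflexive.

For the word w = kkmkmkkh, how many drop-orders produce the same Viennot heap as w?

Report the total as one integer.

drop 0:k onto floor
drop 1:k onto {0:k}
drop 2:m onto floor
drop 3:k onto {1:k}
drop 4:m onto {2:m}
drop 5:k onto {3:k}
drop 6:k onto {5:k}
drop 7:h onto {4:m}
ground layer = {0:k, 2:m}
drop-orders for the pieces not yet dropped (sum over which currently-grounded one goes next):
  1 to go: {6} 1  {7} 1
  2 to go: {4,7} 1  {5,6} 1  {6,7} 2
  3 to go: {2,4,7} 1  {3,5,6} 1  {4,6,7} 3  {5,6,7} 3
  4 to go: {1,3,5,6} 1  {2,4,6,7} 4  {3,5,6,7} 4  {4,5,6,7} 6
  5 to go: {0,1,3,5,6} 1  {1,3,5,6,7} 5  {2,4,5,6,7} 10  {3,4,5,6,7} 10
  6 to go: {0,1,3,5,6,7} 6  {1,3,4,5,6,7} 15  {2,3,4,5,6,7} 20
  if 0:k drops first: 35 orders
  if 2:m drops first: 21 orders
heap linearizations: 56

56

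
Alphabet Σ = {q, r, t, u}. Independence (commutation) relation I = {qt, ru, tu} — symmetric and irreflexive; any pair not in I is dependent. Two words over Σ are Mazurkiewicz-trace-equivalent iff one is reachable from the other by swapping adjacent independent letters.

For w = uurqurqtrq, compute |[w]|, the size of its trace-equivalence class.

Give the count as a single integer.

15

#0=u has no predecessor
#1=u depends on [0:u]
#2=r has no predecessor
#3=q depends on [1:u, 2:r]
#4=u depends on [3:q]
#5=r depends on [3:q]
#6=q depends on [4:u, 5:r]
#7=t depends on [5:r]
#8=r depends on [6:q, 7:t]
#9=q depends on [8:r]
sources: [0:u, 2:r]
N(rest) = Σ N(rest − s) over sources s of rest; N(one piece) = 1:
  size 1 → [9]=1
  size 2 → [8,9]=1
  size 3 → [6,8,9]=1  [7,8,9]=1
  size 4 → [4,6,8,9]=1  [6,7,8,9]=2
  size 5 → [4,6,7,8,9]=3  [5,6,7,8,9]=2
  size 6 → [4,5,6,7,8,9]=5
  size 7 → [3,4,5,6,7,8,9]=5
  size 8 → [1,3,4,5,6,7,8,9]=5  [2,3,4,5,6,7,8,9]=5
  first=0(u) contributes 10
  first=2(r) contributes 5
|[w]| = 15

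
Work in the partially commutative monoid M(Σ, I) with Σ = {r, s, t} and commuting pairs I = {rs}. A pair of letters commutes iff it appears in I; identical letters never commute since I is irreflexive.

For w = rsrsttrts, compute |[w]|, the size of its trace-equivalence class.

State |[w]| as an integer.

#0=r has no predecessor
#1=s has no predecessor
#2=r depends on [0:r]
#3=s depends on [1:s]
#4=t depends on [2:r, 3:s]
#5=t depends on [4:t]
#6=r depends on [5:t]
#7=t depends on [6:r]
#8=s depends on [7:t]
sources: [0:r, 1:s]
N(rest) = Σ N(rest − s) over sources s of rest; N(one piece) = 1:
  size 1 → [8]=1
  size 2 → [7,8]=1
  size 3 → [6,7,8]=1
  size 4 → [5,6,7,8]=1
  size 5 → [4,5,6,7,8]=1
  size 6 → [2,4,5,6,7,8]=1  [3,4,5,6,7,8]=1
  size 7 → [0,2,4,5,6,7,8]=1  [1,3,4,5,6,7,8]=1  [2,3,4,5,6,7,8]=2
  first=0(r) contributes 3
  first=1(s) contributes 3
|[w]| = 6

6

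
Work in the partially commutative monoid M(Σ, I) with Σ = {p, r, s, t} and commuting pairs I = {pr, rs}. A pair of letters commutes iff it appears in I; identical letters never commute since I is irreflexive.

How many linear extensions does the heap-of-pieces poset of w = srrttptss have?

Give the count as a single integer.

0(s) covers ∅
1(r) covers ∅
2(r) covers 1:r
3(t) covers 0:s, 2:r
4(t) covers 3:t
5(p) covers 4:t
6(t) covers 5:p
7(s) covers 6:t
8(s) covers 7:s
floor of heap: 0:s, 1:r
completions by unplaced set U, small U first (add the entries for U minus each lowest piece of U):
  |U|=1: {8}:1
  |U|=2: {7,8}:1
  |U|=3: {6,7,8}:1
  |U|=4: {5,6,7,8}:1
  |U|=5: {4,5,6,7,8}:1
  |U|=6: {3,4,5,6,7,8}:1
  |U|=7: {0,3,4,5,6,7,8}:1  {2,3,4,5,6,7,8}:1
  start at 0(s): 1
  start at 1(r): 2
sum over floor = 3

3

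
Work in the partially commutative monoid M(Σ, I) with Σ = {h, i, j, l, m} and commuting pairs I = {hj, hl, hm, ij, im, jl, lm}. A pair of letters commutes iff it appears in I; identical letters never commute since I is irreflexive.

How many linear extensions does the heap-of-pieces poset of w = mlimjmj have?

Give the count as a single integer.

#0=m has no predecessor
#1=l has no predecessor
#2=i depends on [1:l]
#3=m depends on [0:m]
#4=j depends on [3:m]
#5=m depends on [4:j]
#6=j depends on [5:m]
sources: [0:m, 1:l]
N(rest) = Σ N(rest − s) over sources s of rest; N(one piece) = 1:
  size 1 → [2]=1  [6]=1
  size 2 → [1,2]=1  [2,6]=2  [5,6]=1
  size 3 → [1,2,6]=3  [2,5,6]=3  [4,5,6]=1
  size 4 → [1,2,5,6]=6  [2,4,5,6]=4  [3,4,5,6]=1
  size 5 → [0,3,4,5,6]=1  [1,2,4,5,6]=10  [2,3,4,5,6]=5
  first=0(m) contributes 15
  first=1(l) contributes 6
|[w]| = 21

21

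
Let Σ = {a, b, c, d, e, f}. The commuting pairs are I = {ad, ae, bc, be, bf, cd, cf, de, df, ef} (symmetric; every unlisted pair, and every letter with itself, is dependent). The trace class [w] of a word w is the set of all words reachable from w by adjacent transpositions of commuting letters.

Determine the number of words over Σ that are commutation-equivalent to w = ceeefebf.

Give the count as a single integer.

168

drop 0:c onto floor
drop 1:e onto {0:c}
drop 2:e onto {1:e}
drop 3:e onto {2:e}
drop 4:f onto floor
drop 5:e onto {3:e}
drop 6:b onto floor
drop 7:f onto {4:f}
ground layer = {0:c, 4:f, 6:b}
drop-orders for the pieces not yet dropped (sum over which currently-grounded one goes next):
  1 to go: {5} 1  {6} 1  {7} 1
  2 to go: {3,5} 1  {4,7} 1  {5,6} 2  {5,7} 2  {6,7} 2
  3 to go: {2,3,5} 1  {3,5,6} 3  {3,5,7} 3  {4,5,7} 3  {4,6,7} 3  {5,6,7} 6
  4 to go: {1,2,3,5} 1  {2,3,5,6} 4  {2,3,5,7} 4  {3,4,5,7} 6  {3,5,6,7} 12  {4,5,6,7} 12
  5 to go: {0,1,2,3,5} 1  {1,2,3,5,6} 5  {1,2,3,5,7} 5  {2,3,4,5,7} 10  {2,3,5,6,7} 20  {3,4,5,6,7} 30
  6 to go: {0,1,2,3,5,6} 6  {0,1,2,3,5,7} 6  {1,2,3,4,5,7} 15  {1,2,3,5,6,7} 30  {2,3,4,5,6,7} 60
  if 0:c drops first: 105 orders
  if 4:f drops first: 42 orders
  if 6:b drops first: 21 orders
heap linearizations: 168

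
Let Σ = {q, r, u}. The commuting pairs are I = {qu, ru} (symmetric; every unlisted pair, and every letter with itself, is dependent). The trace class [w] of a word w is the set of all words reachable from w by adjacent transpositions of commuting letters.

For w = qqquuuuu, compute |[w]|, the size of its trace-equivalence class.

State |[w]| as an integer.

0(q) covers ∅
1(q) covers 0:q
2(q) covers 1:q
3(u) covers ∅
4(u) covers 3:u
5(u) covers 4:u
6(u) covers 5:u
7(u) covers 6:u
floor of heap: 0:q, 3:u
completions by unplaced set U, small U first (add the entries for U minus each lowest piece of U):
  |U|=1: {2}:1  {7}:1
  |U|=2: {1,2}:1  {2,7}:2  {6,7}:1
  |U|=3: {0,1,2}:1  {1,2,7}:3  {2,6,7}:3  {5,6,7}:1
  |U|=4: {0,1,2,7}:4  {1,2,6,7}:6  {2,5,6,7}:4  {4,5,6,7}:1
  |U|=5: {0,1,2,6,7}:10  {1,2,5,6,7}:10  {2,4,5,6,7}:5  {3,4,5,6,7}:1
  |U|=6: {0,1,2,5,6,7}:20  {1,2,4,5,6,7}:15  {2,3,4,5,6,7}:6
  start at 0(q): 21
  start at 3(u): 35
sum over floor = 56

56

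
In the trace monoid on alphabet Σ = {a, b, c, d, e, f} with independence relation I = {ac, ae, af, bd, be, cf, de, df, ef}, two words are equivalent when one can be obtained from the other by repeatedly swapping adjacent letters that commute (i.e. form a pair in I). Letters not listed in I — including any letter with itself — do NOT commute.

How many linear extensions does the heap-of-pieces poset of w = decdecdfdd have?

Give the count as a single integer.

40

drop 0:d onto floor
drop 1:e onto floor
drop 2:c onto {0:d, 1:e}
drop 3:d onto {2:c}
drop 4:e onto {2:c}
drop 5:c onto {3:d, 4:e}
drop 6:d onto {5:c}
drop 7:f onto floor
drop 8:d onto {6:d}
drop 9:d onto {8:d}
ground layer = {0:d, 1:e, 7:f}
drop-orders for the pieces not yet dropped (sum over which currently-grounded one goes next):
  1 to go: {7} 1  {9} 1
  2 to go: {7,9} 2  {8,9} 1
  3 to go: {6,8,9} 1  {7,8,9} 3
  4 to go: {5,6,8,9} 1  {6,7,8,9} 4
  5 to go: {3,5,6,8,9} 1  {4,5,6,8,9} 1  {5,6,7,8,9} 5
  6 to go: {3,4,5,6,8,9} 2  {3,5,6,7,8,9} 6  {4,5,6,7,8,9} 6
  7 to go: {2,3,4,5,6,8,9} 2  {3,4,5,6,7,8,9} 14
  8 to go: {0,2,3,4,5,6,8,9} 2  {1,2,3,4,5,6,8,9} 2  {2,3,4,5,6,7,8,9} 16
  if 0:d drops first: 18 orders
  if 1:e drops first: 18 orders
  if 7:f drops first: 4 orders
heap linearizations: 40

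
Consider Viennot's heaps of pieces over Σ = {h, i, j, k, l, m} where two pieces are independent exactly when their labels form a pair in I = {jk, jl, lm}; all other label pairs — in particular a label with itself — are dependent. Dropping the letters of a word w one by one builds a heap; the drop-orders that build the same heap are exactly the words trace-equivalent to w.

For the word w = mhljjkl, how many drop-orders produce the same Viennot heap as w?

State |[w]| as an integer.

10

#0=m has no predecessor
#1=h depends on [0:m]
#2=l depends on [1:h]
#3=j depends on [1:h]
#4=j depends on [3:j]
#5=k depends on [2:l]
#6=l depends on [5:k]
sources: [0:m]
N(rest) = Σ N(rest − s) over sources s of rest; N(one piece) = 1:
  size 1 → [4]=1  [6]=1
  size 2 → [3,4]=1  [4,6]=2  [5,6]=1
  size 3 → [2,5,6]=1  [3,4,6]=3  [4,5,6]=3
  size 4 → [2,4,5,6]=4  [3,4,5,6]=6
  size 5 → [2,3,4,5,6]=10
  first=0(m) contributes 10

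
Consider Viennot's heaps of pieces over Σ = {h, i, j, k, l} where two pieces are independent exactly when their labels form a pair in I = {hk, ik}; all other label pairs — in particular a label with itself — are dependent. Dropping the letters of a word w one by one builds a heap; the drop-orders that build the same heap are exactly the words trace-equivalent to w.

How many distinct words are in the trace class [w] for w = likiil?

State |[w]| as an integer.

4

0(l) covers ∅
1(i) covers 0:l
2(k) covers 0:l
3(i) covers 1:i
4(i) covers 3:i
5(l) covers 2:k, 4:i
floor of heap: 0:l
completions by unplaced set U, small U first (add the entries for U minus each lowest piece of U):
  |U|=1: {5}:1
  |U|=2: {2,5}:1  {4,5}:1
  |U|=3: {2,4,5}:2  {3,4,5}:1
  |U|=4: {1,3,4,5}:1  {2,3,4,5}:3
  start at 0(l): 4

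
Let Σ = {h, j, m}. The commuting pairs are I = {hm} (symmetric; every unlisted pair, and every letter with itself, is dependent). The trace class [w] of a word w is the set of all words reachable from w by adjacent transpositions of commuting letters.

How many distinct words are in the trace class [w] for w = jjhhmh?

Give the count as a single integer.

0(j) covers ∅
1(j) covers 0:j
2(h) covers 1:j
3(h) covers 2:h
4(m) covers 1:j
5(h) covers 3:h
floor of heap: 0:j
completions by unplaced set U, small U first (add the entries for U minus each lowest piece of U):
  |U|=1: {4}:1  {5}:1
  |U|=2: {3,5}:1  {4,5}:2
  |U|=3: {2,3,5}:1  {3,4,5}:3
  |U|=4: {2,3,4,5}:4
  start at 0(j): 4

4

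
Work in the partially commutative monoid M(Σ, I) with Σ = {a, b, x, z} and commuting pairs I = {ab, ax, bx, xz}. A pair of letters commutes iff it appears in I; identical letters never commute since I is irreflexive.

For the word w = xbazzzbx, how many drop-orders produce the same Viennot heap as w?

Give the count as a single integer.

56

#0=x has no predecessor
#1=b has no predecessor
#2=a has no predecessor
#3=z depends on [1:b, 2:a]
#4=z depends on [3:z]
#5=z depends on [4:z]
#6=b depends on [5:z]
#7=x depends on [0:x]
sources: [0:x, 1:b, 2:a]
N(rest) = Σ N(rest − s) over sources s of rest; N(one piece) = 1:
  size 1 → [6]=1  [7]=1
  size 2 → [0,7]=1  [5,6]=1  [6,7]=2
  size 3 → [0,6,7]=3  [4,5,6]=1  [5,6,7]=3
  size 4 → [0,5,6,7]=6  [3,4,5,6]=1  [4,5,6,7]=4
  size 5 → [0,4,5,6,7]=10  [1,3,4,5,6]=1  [2,3,4,5,6]=1  [3,4,5,6,7]=5
  size 6 → [0,3,4,5,6,7]=15  [1,2,3,4,5,6]=2  [1,3,4,5,6,7]=6  [2,3,4,5,6,7]=6
  first=0(x) contributes 14
  first=1(b) contributes 21
  first=2(a) contributes 21
|[w]| = 56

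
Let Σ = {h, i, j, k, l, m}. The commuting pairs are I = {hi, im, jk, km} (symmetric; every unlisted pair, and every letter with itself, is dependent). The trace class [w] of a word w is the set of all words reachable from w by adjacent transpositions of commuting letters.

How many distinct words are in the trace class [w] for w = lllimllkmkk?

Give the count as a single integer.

drop 0:l onto floor
drop 1:l onto {0:l}
drop 2:l onto {1:l}
drop 3:i onto {2:l}
drop 4:m onto {2:l}
drop 5:l onto {3:i, 4:m}
drop 6:l onto {5:l}
drop 7:k onto {6:l}
drop 8:m onto {6:l}
drop 9:k onto {7:k}
drop 10:k onto {9:k}
ground layer = {0:l}
drop-orders for the pieces not yet dropped (sum over which currently-grounded one goes next):
  1 to go: {8} 1  {10} 1
  2 to go: {8,10} 2  {9,10} 1
  3 to go: {7,9,10} 1  {8,9,10} 3
  4 to go: {7,8,9,10} 4
  5 to go: {6,7,8,9,10} 4
  6 to go: {5,6,7,8,9,10} 4
  7 to go: {3,5,6,7,8,9,10} 4  {4,5,6,7,8,9,10} 4
  8 to go: {3,4,5,6,7,8,9,10} 8
  9 to go: {2,3,4,5,6,7,8,9,10} 8
  if 0:l drops first: 8 orders

8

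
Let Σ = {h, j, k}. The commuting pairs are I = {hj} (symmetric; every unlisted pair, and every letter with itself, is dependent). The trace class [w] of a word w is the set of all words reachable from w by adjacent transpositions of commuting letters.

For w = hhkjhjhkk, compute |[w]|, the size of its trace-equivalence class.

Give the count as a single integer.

6

0(h) covers ∅
1(h) covers 0:h
2(k) covers 1:h
3(j) covers 2:k
4(h) covers 2:k
5(j) covers 3:j
6(h) covers 4:h
7(k) covers 5:j, 6:h
8(k) covers 7:k
floor of heap: 0:h
completions by unplaced set U, small U first (add the entries for U minus each lowest piece of U):
  |U|=1: {8}:1
  |U|=2: {7,8}:1
  |U|=3: {5,7,8}:1  {6,7,8}:1
  |U|=4: {3,5,7,8}:1  {4,6,7,8}:1  {5,6,7,8}:2
  |U|=5: {3,5,6,7,8}:3  {4,5,6,7,8}:3
  |U|=6: {3,4,5,6,7,8}:6
  |U|=7: {2,3,4,5,6,7,8}:6
  start at 0(h): 6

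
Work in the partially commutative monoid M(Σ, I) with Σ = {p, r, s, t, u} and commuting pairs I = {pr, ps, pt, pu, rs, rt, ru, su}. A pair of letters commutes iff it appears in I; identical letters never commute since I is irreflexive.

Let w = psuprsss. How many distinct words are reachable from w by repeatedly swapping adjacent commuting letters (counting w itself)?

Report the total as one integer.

drop 0:p onto floor
drop 1:s onto floor
drop 2:u onto floor
drop 3:p onto {0:p}
drop 4:r onto floor
drop 5:s onto {1:s}
drop 6:s onto {5:s}
drop 7:s onto {6:s}
ground layer = {0:p, 1:s, 2:u, 4:r}
drop-orders for the pieces not yet dropped (sum over which currently-grounded one goes next):
  1 to go: {2} 1  {3} 1  {4} 1  {7} 1
  2 to go: {0,3} 1  {2,3} 2  {2,4} 2  {2,7} 2  {3,4} 2  {3,7} 2  {4,7} 2  {6,7} 1
  3 to go: {0,2,3} 3  {0,3,4} 3  {0,3,7} 3  {2,3,4} 6  {2,3,7} 6  {2,4,7} 6  {2,6,7} 3  {3,4,7} 6  {3,6,7} 3  {4,6,7} 3  {5,6,7} 1
  4 to go: {0,2,3,4} 12  {0,2,3,7} 12  {0,3,4,7} 12  {0,3,6,7} 6  {1,5,6,7} 1  {2,3,4,7} 24  {2,3,6,7} 12  {2,4,6,7} 12  {2,5,6,7} 4  {3,4,6,7} 12  {3,5,6,7} 4  {4,5,6,7} 4
  5 to go: {0,2,3,4,7} 60  {0,2,3,6,7} 30  {0,3,4,6,7} 30  {0,3,5,6,7} 10  {1,2,5,6,7} 5  {1,3,5,6,7} 5  {1,4,5,6,7} 5  {2,3,4,6,7} 60  {2,3,5,6,7} 20  {2,4,5,6,7} 20  {3,4,5,6,7} 20
  6 to go: {0,1,3,5,6,7} 15  {0,2,3,4,6,7} 180  {0,2,3,5,6,7} 60  {0,3,4,5,6,7} 60  {1,2,3,5,6,7} 30  {1,2,4,5,6,7} 30  {1,3,4,5,6,7} 30  {2,3,4,5,6,7} 120
  if 0:p drops first: 210 orders
  if 1:s drops first: 420 orders
  if 2:u drops first: 105 orders
  if 4:r drops first: 105 orders
heap linearizations: 840

840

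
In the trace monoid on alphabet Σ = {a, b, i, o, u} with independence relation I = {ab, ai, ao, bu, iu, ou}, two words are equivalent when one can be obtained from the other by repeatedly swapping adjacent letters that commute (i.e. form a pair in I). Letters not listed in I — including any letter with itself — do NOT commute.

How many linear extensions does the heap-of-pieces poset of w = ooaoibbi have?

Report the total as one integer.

8

0(o) covers ∅
1(o) covers 0:o
2(a) covers ∅
3(o) covers 1:o
4(i) covers 3:o
5(b) covers 4:i
6(b) covers 5:b
7(i) covers 6:b
floor of heap: 0:o, 2:a
completions by unplaced set U, small U first (add the entries for U minus each lowest piece of U):
  |U|=1: {2}:1  {7}:1
  |U|=2: {2,7}:2  {6,7}:1
  |U|=3: {2,6,7}:3  {5,6,7}:1
  |U|=4: {2,5,6,7}:4  {4,5,6,7}:1
  |U|=5: {2,4,5,6,7}:5  {3,4,5,6,7}:1
  |U|=6: {1,3,4,5,6,7}:1  {2,3,4,5,6,7}:6
  start at 0(o): 7
  start at 2(a): 1
sum over floor = 8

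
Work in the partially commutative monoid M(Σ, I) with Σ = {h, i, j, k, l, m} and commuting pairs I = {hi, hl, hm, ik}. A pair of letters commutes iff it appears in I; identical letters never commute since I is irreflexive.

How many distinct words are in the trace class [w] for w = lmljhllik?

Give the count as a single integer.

7

piece 0:l — minimal
piece 1:m rests on {0:l}
piece 2:l rests on {1:m}
piece 3:j rests on {2:l}
piece 4:h rests on {3:j}
piece 5:l rests on {3:j}
piece 6:l rests on {5:l}
piece 7:i rests on {6:l}
piece 8:k rests on {4:h, 6:l}
minimal pieces: {0:l}
ways to finish when only these pieces remain (= sum over removing one remaining piece with nothing left below it):
  1 left: {7}→1  {8}→1
  2 left: {4,8}→1  {7,8}→2
  3 left: {4,7,8}→3  {6,7,8}→2
  4 left: {4,6,7,8}→5  {5,6,7,8}→2
  5 left: {4,5,6,7,8}→7
  6 left: {3,4,5,6,7,8}→7
  7 left: {2,3,4,5,6,7,8}→7
  placing 0:l first → 7 extensions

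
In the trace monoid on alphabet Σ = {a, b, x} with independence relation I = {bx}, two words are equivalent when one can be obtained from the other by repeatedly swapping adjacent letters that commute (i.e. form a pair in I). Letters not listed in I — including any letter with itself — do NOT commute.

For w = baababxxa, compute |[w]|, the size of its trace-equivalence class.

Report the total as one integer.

0(b) covers ∅
1(a) covers 0:b
2(a) covers 1:a
3(b) covers 2:a
4(a) covers 3:b
5(b) covers 4:a
6(x) covers 4:a
7(x) covers 6:x
8(a) covers 5:b, 7:x
floor of heap: 0:b
completions by unplaced set U, small U first (add the entries for U minus each lowest piece of U):
  |U|=1: {8}:1
  |U|=2: {5,8}:1  {7,8}:1
  |U|=3: {5,7,8}:2  {6,7,8}:1
  |U|=4: {5,6,7,8}:3
  |U|=5: {4,5,6,7,8}:3
  |U|=6: {3,4,5,6,7,8}:3
  |U|=7: {2,3,4,5,6,7,8}:3
  start at 0(b): 3

3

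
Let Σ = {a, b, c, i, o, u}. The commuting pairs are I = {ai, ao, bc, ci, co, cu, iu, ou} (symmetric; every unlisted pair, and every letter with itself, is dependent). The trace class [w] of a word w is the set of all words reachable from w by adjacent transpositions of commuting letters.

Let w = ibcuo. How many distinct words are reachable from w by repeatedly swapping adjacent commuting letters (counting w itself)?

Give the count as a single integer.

10

piece 0:i — minimal
piece 1:b rests on {0:i}
piece 2:c — minimal
piece 3:u rests on {1:b}
piece 4:o rests on {1:b}
minimal pieces: {0:i, 2:c}
ways to finish when only these pieces remain (= sum over removing one remaining piece with nothing left below it):
  1 left: {2}→1  {3}→1  {4}→1
  2 left: {2,3}→2  {2,4}→2  {3,4}→2
  3 left: {1,3,4}→2  {2,3,4}→6
  placing 0:i first → 8 extensions
  placing 2:c first → 2 extensions
total linear extensions = 10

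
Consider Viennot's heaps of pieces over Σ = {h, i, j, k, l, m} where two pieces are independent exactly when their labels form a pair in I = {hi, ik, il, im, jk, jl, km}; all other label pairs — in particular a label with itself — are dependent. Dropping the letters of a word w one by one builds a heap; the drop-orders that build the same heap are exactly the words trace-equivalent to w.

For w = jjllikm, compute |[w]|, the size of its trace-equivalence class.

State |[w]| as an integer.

52

drop 0:j onto floor
drop 1:j onto {0:j}
drop 2:l onto floor
drop 3:l onto {2:l}
drop 4:i onto {1:j}
drop 5:k onto {3:l}
drop 6:m onto {1:j, 3:l}
ground layer = {0:j, 2:l}
drop-orders for the pieces not yet dropped (sum over which currently-grounded one goes next):
  1 to go: {4} 1  {5} 1  {6} 1
  2 to go: {4,5} 2  {4,6} 2  {5,6} 2
  3 to go: {1,4,6} 2  {3,5,6} 2  {4,5,6} 6
  4 to go: {0,1,4,6} 2  {1,4,5,6} 8  {2,3,5,6} 2  {3,4,5,6} 8
  5 to go: {0,1,4,5,6} 10  {1,3,4,5,6} 16  {2,3,4,5,6} 10
  if 0:j drops first: 26 orders
  if 2:l drops first: 26 orders
heap linearizations: 52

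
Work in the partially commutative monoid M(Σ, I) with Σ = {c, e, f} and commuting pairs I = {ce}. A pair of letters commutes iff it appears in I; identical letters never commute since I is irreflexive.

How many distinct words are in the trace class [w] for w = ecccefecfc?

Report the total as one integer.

piece 0:e — minimal
piece 1:c — minimal
piece 2:c rests on {1:c}
piece 3:c rests on {2:c}
piece 4:e rests on {0:e}
piece 5:f rests on {3:c, 4:e}
piece 6:e rests on {5:f}
piece 7:c rests on {5:f}
piece 8:f rests on {6:e, 7:c}
piece 9:c rests on {8:f}
minimal pieces: {0:e, 1:c}
ways to finish when only these pieces remain (= sum over removing one remaining piece with nothing left below it):
  1 left: {9}→1
  2 left: {8,9}→1
  3 left: {6,8,9}→1  {7,8,9}→1
  4 left: {6,7,8,9}→2
  5 left: {5,6,7,8,9}→2
  6 left: {3,5,6,7,8,9}→2  {4,5,6,7,8,9}→2
  7 left: {0,4,5,6,7,8,9}→2  {2,3,5,6,7,8,9}→2  {3,4,5,6,7,8,9}→4
  8 left: {0,3,4,5,6,7,8,9}→6  {1,2,3,5,6,7,8,9}→2  {2,3,4,5,6,7,8,9}→6
  placing 0:e first → 8 extensions
  placing 1:c first → 12 extensions
total linear extensions = 20

20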